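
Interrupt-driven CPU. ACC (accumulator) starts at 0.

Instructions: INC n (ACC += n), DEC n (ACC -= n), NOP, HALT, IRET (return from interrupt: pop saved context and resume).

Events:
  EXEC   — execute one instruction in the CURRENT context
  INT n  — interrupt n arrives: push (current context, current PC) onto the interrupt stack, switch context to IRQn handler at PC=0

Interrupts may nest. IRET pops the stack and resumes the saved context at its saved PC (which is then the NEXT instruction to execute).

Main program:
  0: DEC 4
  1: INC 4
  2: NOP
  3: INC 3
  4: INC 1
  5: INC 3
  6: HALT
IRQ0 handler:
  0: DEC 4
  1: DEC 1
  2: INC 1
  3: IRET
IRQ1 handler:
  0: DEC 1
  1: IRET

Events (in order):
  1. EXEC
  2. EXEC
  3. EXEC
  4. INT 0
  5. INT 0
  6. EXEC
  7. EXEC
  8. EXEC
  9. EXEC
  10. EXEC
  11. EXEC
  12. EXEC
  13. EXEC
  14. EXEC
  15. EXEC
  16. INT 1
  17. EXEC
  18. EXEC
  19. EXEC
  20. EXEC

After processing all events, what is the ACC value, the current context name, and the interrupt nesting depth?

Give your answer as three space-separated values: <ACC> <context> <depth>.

Answer: -2 MAIN 0

Derivation:
Event 1 (EXEC): [MAIN] PC=0: DEC 4 -> ACC=-4
Event 2 (EXEC): [MAIN] PC=1: INC 4 -> ACC=0
Event 3 (EXEC): [MAIN] PC=2: NOP
Event 4 (INT 0): INT 0 arrives: push (MAIN, PC=3), enter IRQ0 at PC=0 (depth now 1)
Event 5 (INT 0): INT 0 arrives: push (IRQ0, PC=0), enter IRQ0 at PC=0 (depth now 2)
Event 6 (EXEC): [IRQ0] PC=0: DEC 4 -> ACC=-4
Event 7 (EXEC): [IRQ0] PC=1: DEC 1 -> ACC=-5
Event 8 (EXEC): [IRQ0] PC=2: INC 1 -> ACC=-4
Event 9 (EXEC): [IRQ0] PC=3: IRET -> resume IRQ0 at PC=0 (depth now 1)
Event 10 (EXEC): [IRQ0] PC=0: DEC 4 -> ACC=-8
Event 11 (EXEC): [IRQ0] PC=1: DEC 1 -> ACC=-9
Event 12 (EXEC): [IRQ0] PC=2: INC 1 -> ACC=-8
Event 13 (EXEC): [IRQ0] PC=3: IRET -> resume MAIN at PC=3 (depth now 0)
Event 14 (EXEC): [MAIN] PC=3: INC 3 -> ACC=-5
Event 15 (EXEC): [MAIN] PC=4: INC 1 -> ACC=-4
Event 16 (INT 1): INT 1 arrives: push (MAIN, PC=5), enter IRQ1 at PC=0 (depth now 1)
Event 17 (EXEC): [IRQ1] PC=0: DEC 1 -> ACC=-5
Event 18 (EXEC): [IRQ1] PC=1: IRET -> resume MAIN at PC=5 (depth now 0)
Event 19 (EXEC): [MAIN] PC=5: INC 3 -> ACC=-2
Event 20 (EXEC): [MAIN] PC=6: HALT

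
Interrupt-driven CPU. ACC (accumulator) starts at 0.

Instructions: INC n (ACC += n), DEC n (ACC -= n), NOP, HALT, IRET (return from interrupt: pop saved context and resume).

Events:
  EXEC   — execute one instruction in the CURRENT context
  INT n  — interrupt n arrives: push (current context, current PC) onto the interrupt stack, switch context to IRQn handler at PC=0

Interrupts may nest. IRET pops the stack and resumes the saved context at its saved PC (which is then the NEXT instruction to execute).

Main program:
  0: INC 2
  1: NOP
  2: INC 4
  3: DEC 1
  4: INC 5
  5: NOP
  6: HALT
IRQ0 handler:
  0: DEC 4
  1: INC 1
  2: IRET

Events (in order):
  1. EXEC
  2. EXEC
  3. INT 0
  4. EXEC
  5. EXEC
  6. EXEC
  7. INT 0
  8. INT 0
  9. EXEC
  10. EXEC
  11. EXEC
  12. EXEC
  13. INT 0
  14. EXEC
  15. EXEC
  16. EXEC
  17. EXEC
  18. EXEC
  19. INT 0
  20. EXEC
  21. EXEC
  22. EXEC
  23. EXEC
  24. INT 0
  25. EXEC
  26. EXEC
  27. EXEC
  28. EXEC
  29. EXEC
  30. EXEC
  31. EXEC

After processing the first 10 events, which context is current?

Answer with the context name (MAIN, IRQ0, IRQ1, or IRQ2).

Answer: IRQ0

Derivation:
Event 1 (EXEC): [MAIN] PC=0: INC 2 -> ACC=2
Event 2 (EXEC): [MAIN] PC=1: NOP
Event 3 (INT 0): INT 0 arrives: push (MAIN, PC=2), enter IRQ0 at PC=0 (depth now 1)
Event 4 (EXEC): [IRQ0] PC=0: DEC 4 -> ACC=-2
Event 5 (EXEC): [IRQ0] PC=1: INC 1 -> ACC=-1
Event 6 (EXEC): [IRQ0] PC=2: IRET -> resume MAIN at PC=2 (depth now 0)
Event 7 (INT 0): INT 0 arrives: push (MAIN, PC=2), enter IRQ0 at PC=0 (depth now 1)
Event 8 (INT 0): INT 0 arrives: push (IRQ0, PC=0), enter IRQ0 at PC=0 (depth now 2)
Event 9 (EXEC): [IRQ0] PC=0: DEC 4 -> ACC=-5
Event 10 (EXEC): [IRQ0] PC=1: INC 1 -> ACC=-4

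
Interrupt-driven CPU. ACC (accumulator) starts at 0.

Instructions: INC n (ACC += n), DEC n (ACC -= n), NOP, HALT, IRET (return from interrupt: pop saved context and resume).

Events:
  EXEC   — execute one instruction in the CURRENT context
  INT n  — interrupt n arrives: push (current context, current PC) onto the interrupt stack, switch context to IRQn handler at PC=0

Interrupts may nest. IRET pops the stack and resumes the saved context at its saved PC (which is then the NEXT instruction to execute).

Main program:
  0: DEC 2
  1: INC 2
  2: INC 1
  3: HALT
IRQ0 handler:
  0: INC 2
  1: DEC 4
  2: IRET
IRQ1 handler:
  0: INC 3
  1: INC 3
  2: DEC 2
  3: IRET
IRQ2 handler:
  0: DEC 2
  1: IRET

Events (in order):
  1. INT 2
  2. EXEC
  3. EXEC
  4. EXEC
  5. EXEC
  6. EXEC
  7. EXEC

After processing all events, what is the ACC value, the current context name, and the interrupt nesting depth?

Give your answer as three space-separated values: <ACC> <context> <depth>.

Answer: -1 MAIN 0

Derivation:
Event 1 (INT 2): INT 2 arrives: push (MAIN, PC=0), enter IRQ2 at PC=0 (depth now 1)
Event 2 (EXEC): [IRQ2] PC=0: DEC 2 -> ACC=-2
Event 3 (EXEC): [IRQ2] PC=1: IRET -> resume MAIN at PC=0 (depth now 0)
Event 4 (EXEC): [MAIN] PC=0: DEC 2 -> ACC=-4
Event 5 (EXEC): [MAIN] PC=1: INC 2 -> ACC=-2
Event 6 (EXEC): [MAIN] PC=2: INC 1 -> ACC=-1
Event 7 (EXEC): [MAIN] PC=3: HALT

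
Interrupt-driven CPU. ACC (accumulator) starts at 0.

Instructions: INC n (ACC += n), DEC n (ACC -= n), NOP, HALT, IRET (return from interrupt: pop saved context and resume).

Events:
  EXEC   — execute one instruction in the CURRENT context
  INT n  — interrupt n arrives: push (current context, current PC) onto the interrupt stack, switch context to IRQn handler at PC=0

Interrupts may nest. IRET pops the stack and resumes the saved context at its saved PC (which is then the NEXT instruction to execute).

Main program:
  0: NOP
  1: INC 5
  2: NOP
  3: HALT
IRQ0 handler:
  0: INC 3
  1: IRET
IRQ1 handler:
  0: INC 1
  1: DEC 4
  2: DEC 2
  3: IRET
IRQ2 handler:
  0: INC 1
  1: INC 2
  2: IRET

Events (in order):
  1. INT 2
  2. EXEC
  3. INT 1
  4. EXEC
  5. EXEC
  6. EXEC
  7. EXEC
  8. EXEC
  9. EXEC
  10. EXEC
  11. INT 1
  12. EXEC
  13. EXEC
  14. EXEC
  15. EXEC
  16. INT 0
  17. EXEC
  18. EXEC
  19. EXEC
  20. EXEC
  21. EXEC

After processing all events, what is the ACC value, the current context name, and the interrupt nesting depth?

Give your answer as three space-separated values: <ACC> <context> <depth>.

Event 1 (INT 2): INT 2 arrives: push (MAIN, PC=0), enter IRQ2 at PC=0 (depth now 1)
Event 2 (EXEC): [IRQ2] PC=0: INC 1 -> ACC=1
Event 3 (INT 1): INT 1 arrives: push (IRQ2, PC=1), enter IRQ1 at PC=0 (depth now 2)
Event 4 (EXEC): [IRQ1] PC=0: INC 1 -> ACC=2
Event 5 (EXEC): [IRQ1] PC=1: DEC 4 -> ACC=-2
Event 6 (EXEC): [IRQ1] PC=2: DEC 2 -> ACC=-4
Event 7 (EXEC): [IRQ1] PC=3: IRET -> resume IRQ2 at PC=1 (depth now 1)
Event 8 (EXEC): [IRQ2] PC=1: INC 2 -> ACC=-2
Event 9 (EXEC): [IRQ2] PC=2: IRET -> resume MAIN at PC=0 (depth now 0)
Event 10 (EXEC): [MAIN] PC=0: NOP
Event 11 (INT 1): INT 1 arrives: push (MAIN, PC=1), enter IRQ1 at PC=0 (depth now 1)
Event 12 (EXEC): [IRQ1] PC=0: INC 1 -> ACC=-1
Event 13 (EXEC): [IRQ1] PC=1: DEC 4 -> ACC=-5
Event 14 (EXEC): [IRQ1] PC=2: DEC 2 -> ACC=-7
Event 15 (EXEC): [IRQ1] PC=3: IRET -> resume MAIN at PC=1 (depth now 0)
Event 16 (INT 0): INT 0 arrives: push (MAIN, PC=1), enter IRQ0 at PC=0 (depth now 1)
Event 17 (EXEC): [IRQ0] PC=0: INC 3 -> ACC=-4
Event 18 (EXEC): [IRQ0] PC=1: IRET -> resume MAIN at PC=1 (depth now 0)
Event 19 (EXEC): [MAIN] PC=1: INC 5 -> ACC=1
Event 20 (EXEC): [MAIN] PC=2: NOP
Event 21 (EXEC): [MAIN] PC=3: HALT

Answer: 1 MAIN 0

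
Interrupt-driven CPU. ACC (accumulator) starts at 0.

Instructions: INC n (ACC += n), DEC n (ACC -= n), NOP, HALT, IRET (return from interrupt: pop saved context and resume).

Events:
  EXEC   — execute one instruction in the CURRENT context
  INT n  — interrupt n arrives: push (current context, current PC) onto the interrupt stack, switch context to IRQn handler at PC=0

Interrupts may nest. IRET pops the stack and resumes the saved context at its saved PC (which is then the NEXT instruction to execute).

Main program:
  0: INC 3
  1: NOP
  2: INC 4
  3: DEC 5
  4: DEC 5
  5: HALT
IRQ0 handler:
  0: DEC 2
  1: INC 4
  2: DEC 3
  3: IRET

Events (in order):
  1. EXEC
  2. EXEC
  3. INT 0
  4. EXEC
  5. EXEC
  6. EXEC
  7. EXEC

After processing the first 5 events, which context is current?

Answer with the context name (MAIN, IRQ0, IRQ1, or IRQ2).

Answer: IRQ0

Derivation:
Event 1 (EXEC): [MAIN] PC=0: INC 3 -> ACC=3
Event 2 (EXEC): [MAIN] PC=1: NOP
Event 3 (INT 0): INT 0 arrives: push (MAIN, PC=2), enter IRQ0 at PC=0 (depth now 1)
Event 4 (EXEC): [IRQ0] PC=0: DEC 2 -> ACC=1
Event 5 (EXEC): [IRQ0] PC=1: INC 4 -> ACC=5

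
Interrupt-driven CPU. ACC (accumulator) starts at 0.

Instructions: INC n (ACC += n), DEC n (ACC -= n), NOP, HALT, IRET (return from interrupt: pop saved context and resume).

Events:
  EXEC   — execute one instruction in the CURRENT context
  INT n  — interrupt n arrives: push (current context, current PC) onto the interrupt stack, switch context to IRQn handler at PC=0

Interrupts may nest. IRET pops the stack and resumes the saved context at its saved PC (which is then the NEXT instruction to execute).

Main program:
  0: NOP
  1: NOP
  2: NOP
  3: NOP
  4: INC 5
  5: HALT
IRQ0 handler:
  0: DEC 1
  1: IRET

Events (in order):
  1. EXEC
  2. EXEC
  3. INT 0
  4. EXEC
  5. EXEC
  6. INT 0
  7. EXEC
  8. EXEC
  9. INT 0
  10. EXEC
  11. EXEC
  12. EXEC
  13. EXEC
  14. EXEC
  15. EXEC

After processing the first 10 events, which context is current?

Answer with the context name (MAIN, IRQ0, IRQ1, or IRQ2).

Answer: IRQ0

Derivation:
Event 1 (EXEC): [MAIN] PC=0: NOP
Event 2 (EXEC): [MAIN] PC=1: NOP
Event 3 (INT 0): INT 0 arrives: push (MAIN, PC=2), enter IRQ0 at PC=0 (depth now 1)
Event 4 (EXEC): [IRQ0] PC=0: DEC 1 -> ACC=-1
Event 5 (EXEC): [IRQ0] PC=1: IRET -> resume MAIN at PC=2 (depth now 0)
Event 6 (INT 0): INT 0 arrives: push (MAIN, PC=2), enter IRQ0 at PC=0 (depth now 1)
Event 7 (EXEC): [IRQ0] PC=0: DEC 1 -> ACC=-2
Event 8 (EXEC): [IRQ0] PC=1: IRET -> resume MAIN at PC=2 (depth now 0)
Event 9 (INT 0): INT 0 arrives: push (MAIN, PC=2), enter IRQ0 at PC=0 (depth now 1)
Event 10 (EXEC): [IRQ0] PC=0: DEC 1 -> ACC=-3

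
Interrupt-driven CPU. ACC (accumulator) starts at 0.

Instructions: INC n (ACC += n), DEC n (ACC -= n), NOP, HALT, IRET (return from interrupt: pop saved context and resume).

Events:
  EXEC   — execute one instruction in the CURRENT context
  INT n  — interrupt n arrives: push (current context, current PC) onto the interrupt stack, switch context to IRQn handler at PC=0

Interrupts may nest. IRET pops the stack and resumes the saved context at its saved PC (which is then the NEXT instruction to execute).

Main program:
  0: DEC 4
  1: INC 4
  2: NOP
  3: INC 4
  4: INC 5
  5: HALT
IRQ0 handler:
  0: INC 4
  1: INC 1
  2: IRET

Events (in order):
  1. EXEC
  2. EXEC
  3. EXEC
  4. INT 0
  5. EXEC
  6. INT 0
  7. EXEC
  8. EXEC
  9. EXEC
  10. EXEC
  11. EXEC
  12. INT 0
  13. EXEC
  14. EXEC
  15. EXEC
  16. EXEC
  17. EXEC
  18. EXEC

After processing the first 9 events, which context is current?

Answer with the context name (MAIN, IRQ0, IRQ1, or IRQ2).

Event 1 (EXEC): [MAIN] PC=0: DEC 4 -> ACC=-4
Event 2 (EXEC): [MAIN] PC=1: INC 4 -> ACC=0
Event 3 (EXEC): [MAIN] PC=2: NOP
Event 4 (INT 0): INT 0 arrives: push (MAIN, PC=3), enter IRQ0 at PC=0 (depth now 1)
Event 5 (EXEC): [IRQ0] PC=0: INC 4 -> ACC=4
Event 6 (INT 0): INT 0 arrives: push (IRQ0, PC=1), enter IRQ0 at PC=0 (depth now 2)
Event 7 (EXEC): [IRQ0] PC=0: INC 4 -> ACC=8
Event 8 (EXEC): [IRQ0] PC=1: INC 1 -> ACC=9
Event 9 (EXEC): [IRQ0] PC=2: IRET -> resume IRQ0 at PC=1 (depth now 1)

Answer: IRQ0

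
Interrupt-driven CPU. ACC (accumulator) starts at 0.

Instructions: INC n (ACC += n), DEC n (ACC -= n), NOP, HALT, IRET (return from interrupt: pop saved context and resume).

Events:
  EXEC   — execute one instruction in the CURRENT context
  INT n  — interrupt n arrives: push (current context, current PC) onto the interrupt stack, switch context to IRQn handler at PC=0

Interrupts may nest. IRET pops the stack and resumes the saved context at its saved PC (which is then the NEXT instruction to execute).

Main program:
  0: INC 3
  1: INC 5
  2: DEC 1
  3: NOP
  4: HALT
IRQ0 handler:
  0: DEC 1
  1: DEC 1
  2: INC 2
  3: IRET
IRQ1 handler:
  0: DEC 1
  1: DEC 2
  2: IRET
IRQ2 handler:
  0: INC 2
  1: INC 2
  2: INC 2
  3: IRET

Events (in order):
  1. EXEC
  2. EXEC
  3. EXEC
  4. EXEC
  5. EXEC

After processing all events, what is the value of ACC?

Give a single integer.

Answer: 7

Derivation:
Event 1 (EXEC): [MAIN] PC=0: INC 3 -> ACC=3
Event 2 (EXEC): [MAIN] PC=1: INC 5 -> ACC=8
Event 3 (EXEC): [MAIN] PC=2: DEC 1 -> ACC=7
Event 4 (EXEC): [MAIN] PC=3: NOP
Event 5 (EXEC): [MAIN] PC=4: HALT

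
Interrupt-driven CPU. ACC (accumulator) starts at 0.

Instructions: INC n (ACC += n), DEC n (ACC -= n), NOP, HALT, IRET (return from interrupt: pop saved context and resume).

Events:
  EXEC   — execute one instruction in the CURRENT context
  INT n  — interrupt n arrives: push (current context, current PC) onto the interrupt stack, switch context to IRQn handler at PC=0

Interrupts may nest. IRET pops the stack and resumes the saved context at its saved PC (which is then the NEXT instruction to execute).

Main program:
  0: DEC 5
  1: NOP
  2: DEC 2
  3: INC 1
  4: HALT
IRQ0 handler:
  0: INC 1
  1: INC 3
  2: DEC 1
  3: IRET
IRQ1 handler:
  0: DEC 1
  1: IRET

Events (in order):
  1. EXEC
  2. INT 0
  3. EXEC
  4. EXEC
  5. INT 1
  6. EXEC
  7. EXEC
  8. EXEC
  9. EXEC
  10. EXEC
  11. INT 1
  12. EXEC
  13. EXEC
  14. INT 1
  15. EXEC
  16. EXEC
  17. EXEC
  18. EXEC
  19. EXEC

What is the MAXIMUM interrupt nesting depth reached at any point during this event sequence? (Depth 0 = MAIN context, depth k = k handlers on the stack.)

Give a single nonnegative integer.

Event 1 (EXEC): [MAIN] PC=0: DEC 5 -> ACC=-5 [depth=0]
Event 2 (INT 0): INT 0 arrives: push (MAIN, PC=1), enter IRQ0 at PC=0 (depth now 1) [depth=1]
Event 3 (EXEC): [IRQ0] PC=0: INC 1 -> ACC=-4 [depth=1]
Event 4 (EXEC): [IRQ0] PC=1: INC 3 -> ACC=-1 [depth=1]
Event 5 (INT 1): INT 1 arrives: push (IRQ0, PC=2), enter IRQ1 at PC=0 (depth now 2) [depth=2]
Event 6 (EXEC): [IRQ1] PC=0: DEC 1 -> ACC=-2 [depth=2]
Event 7 (EXEC): [IRQ1] PC=1: IRET -> resume IRQ0 at PC=2 (depth now 1) [depth=1]
Event 8 (EXEC): [IRQ0] PC=2: DEC 1 -> ACC=-3 [depth=1]
Event 9 (EXEC): [IRQ0] PC=3: IRET -> resume MAIN at PC=1 (depth now 0) [depth=0]
Event 10 (EXEC): [MAIN] PC=1: NOP [depth=0]
Event 11 (INT 1): INT 1 arrives: push (MAIN, PC=2), enter IRQ1 at PC=0 (depth now 1) [depth=1]
Event 12 (EXEC): [IRQ1] PC=0: DEC 1 -> ACC=-4 [depth=1]
Event 13 (EXEC): [IRQ1] PC=1: IRET -> resume MAIN at PC=2 (depth now 0) [depth=0]
Event 14 (INT 1): INT 1 arrives: push (MAIN, PC=2), enter IRQ1 at PC=0 (depth now 1) [depth=1]
Event 15 (EXEC): [IRQ1] PC=0: DEC 1 -> ACC=-5 [depth=1]
Event 16 (EXEC): [IRQ1] PC=1: IRET -> resume MAIN at PC=2 (depth now 0) [depth=0]
Event 17 (EXEC): [MAIN] PC=2: DEC 2 -> ACC=-7 [depth=0]
Event 18 (EXEC): [MAIN] PC=3: INC 1 -> ACC=-6 [depth=0]
Event 19 (EXEC): [MAIN] PC=4: HALT [depth=0]
Max depth observed: 2

Answer: 2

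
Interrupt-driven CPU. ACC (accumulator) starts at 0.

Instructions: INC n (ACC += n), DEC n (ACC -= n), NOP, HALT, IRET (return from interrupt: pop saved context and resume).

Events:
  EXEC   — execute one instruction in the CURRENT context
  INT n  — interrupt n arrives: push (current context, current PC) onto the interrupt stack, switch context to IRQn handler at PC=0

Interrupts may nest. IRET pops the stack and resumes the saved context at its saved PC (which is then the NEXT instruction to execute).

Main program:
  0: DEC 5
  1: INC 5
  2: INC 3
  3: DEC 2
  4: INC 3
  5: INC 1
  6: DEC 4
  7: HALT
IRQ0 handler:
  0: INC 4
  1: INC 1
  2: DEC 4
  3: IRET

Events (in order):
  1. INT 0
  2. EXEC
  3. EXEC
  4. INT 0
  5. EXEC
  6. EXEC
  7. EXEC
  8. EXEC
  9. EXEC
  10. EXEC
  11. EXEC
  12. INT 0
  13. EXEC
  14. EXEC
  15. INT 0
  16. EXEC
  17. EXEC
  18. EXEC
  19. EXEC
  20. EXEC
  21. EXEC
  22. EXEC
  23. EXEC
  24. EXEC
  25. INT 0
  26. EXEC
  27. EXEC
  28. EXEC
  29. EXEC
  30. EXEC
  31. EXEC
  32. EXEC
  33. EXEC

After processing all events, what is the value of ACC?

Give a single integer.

Answer: 6

Derivation:
Event 1 (INT 0): INT 0 arrives: push (MAIN, PC=0), enter IRQ0 at PC=0 (depth now 1)
Event 2 (EXEC): [IRQ0] PC=0: INC 4 -> ACC=4
Event 3 (EXEC): [IRQ0] PC=1: INC 1 -> ACC=5
Event 4 (INT 0): INT 0 arrives: push (IRQ0, PC=2), enter IRQ0 at PC=0 (depth now 2)
Event 5 (EXEC): [IRQ0] PC=0: INC 4 -> ACC=9
Event 6 (EXEC): [IRQ0] PC=1: INC 1 -> ACC=10
Event 7 (EXEC): [IRQ0] PC=2: DEC 4 -> ACC=6
Event 8 (EXEC): [IRQ0] PC=3: IRET -> resume IRQ0 at PC=2 (depth now 1)
Event 9 (EXEC): [IRQ0] PC=2: DEC 4 -> ACC=2
Event 10 (EXEC): [IRQ0] PC=3: IRET -> resume MAIN at PC=0 (depth now 0)
Event 11 (EXEC): [MAIN] PC=0: DEC 5 -> ACC=-3
Event 12 (INT 0): INT 0 arrives: push (MAIN, PC=1), enter IRQ0 at PC=0 (depth now 1)
Event 13 (EXEC): [IRQ0] PC=0: INC 4 -> ACC=1
Event 14 (EXEC): [IRQ0] PC=1: INC 1 -> ACC=2
Event 15 (INT 0): INT 0 arrives: push (IRQ0, PC=2), enter IRQ0 at PC=0 (depth now 2)
Event 16 (EXEC): [IRQ0] PC=0: INC 4 -> ACC=6
Event 17 (EXEC): [IRQ0] PC=1: INC 1 -> ACC=7
Event 18 (EXEC): [IRQ0] PC=2: DEC 4 -> ACC=3
Event 19 (EXEC): [IRQ0] PC=3: IRET -> resume IRQ0 at PC=2 (depth now 1)
Event 20 (EXEC): [IRQ0] PC=2: DEC 4 -> ACC=-1
Event 21 (EXEC): [IRQ0] PC=3: IRET -> resume MAIN at PC=1 (depth now 0)
Event 22 (EXEC): [MAIN] PC=1: INC 5 -> ACC=4
Event 23 (EXEC): [MAIN] PC=2: INC 3 -> ACC=7
Event 24 (EXEC): [MAIN] PC=3: DEC 2 -> ACC=5
Event 25 (INT 0): INT 0 arrives: push (MAIN, PC=4), enter IRQ0 at PC=0 (depth now 1)
Event 26 (EXEC): [IRQ0] PC=0: INC 4 -> ACC=9
Event 27 (EXEC): [IRQ0] PC=1: INC 1 -> ACC=10
Event 28 (EXEC): [IRQ0] PC=2: DEC 4 -> ACC=6
Event 29 (EXEC): [IRQ0] PC=3: IRET -> resume MAIN at PC=4 (depth now 0)
Event 30 (EXEC): [MAIN] PC=4: INC 3 -> ACC=9
Event 31 (EXEC): [MAIN] PC=5: INC 1 -> ACC=10
Event 32 (EXEC): [MAIN] PC=6: DEC 4 -> ACC=6
Event 33 (EXEC): [MAIN] PC=7: HALT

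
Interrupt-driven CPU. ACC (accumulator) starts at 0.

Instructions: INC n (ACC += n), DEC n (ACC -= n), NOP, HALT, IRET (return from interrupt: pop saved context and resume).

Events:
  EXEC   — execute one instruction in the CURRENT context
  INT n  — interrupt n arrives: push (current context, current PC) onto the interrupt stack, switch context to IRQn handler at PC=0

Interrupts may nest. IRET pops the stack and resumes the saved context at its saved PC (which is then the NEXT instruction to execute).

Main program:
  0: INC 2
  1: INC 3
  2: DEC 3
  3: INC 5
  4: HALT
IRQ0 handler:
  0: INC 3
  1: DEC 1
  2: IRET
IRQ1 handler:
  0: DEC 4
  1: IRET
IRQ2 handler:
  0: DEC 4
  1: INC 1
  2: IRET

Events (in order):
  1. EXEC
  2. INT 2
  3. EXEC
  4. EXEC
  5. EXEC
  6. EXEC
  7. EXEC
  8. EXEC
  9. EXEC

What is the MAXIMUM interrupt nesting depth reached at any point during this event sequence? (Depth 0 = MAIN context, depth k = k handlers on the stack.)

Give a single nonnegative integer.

Answer: 1

Derivation:
Event 1 (EXEC): [MAIN] PC=0: INC 2 -> ACC=2 [depth=0]
Event 2 (INT 2): INT 2 arrives: push (MAIN, PC=1), enter IRQ2 at PC=0 (depth now 1) [depth=1]
Event 3 (EXEC): [IRQ2] PC=0: DEC 4 -> ACC=-2 [depth=1]
Event 4 (EXEC): [IRQ2] PC=1: INC 1 -> ACC=-1 [depth=1]
Event 5 (EXEC): [IRQ2] PC=2: IRET -> resume MAIN at PC=1 (depth now 0) [depth=0]
Event 6 (EXEC): [MAIN] PC=1: INC 3 -> ACC=2 [depth=0]
Event 7 (EXEC): [MAIN] PC=2: DEC 3 -> ACC=-1 [depth=0]
Event 8 (EXEC): [MAIN] PC=3: INC 5 -> ACC=4 [depth=0]
Event 9 (EXEC): [MAIN] PC=4: HALT [depth=0]
Max depth observed: 1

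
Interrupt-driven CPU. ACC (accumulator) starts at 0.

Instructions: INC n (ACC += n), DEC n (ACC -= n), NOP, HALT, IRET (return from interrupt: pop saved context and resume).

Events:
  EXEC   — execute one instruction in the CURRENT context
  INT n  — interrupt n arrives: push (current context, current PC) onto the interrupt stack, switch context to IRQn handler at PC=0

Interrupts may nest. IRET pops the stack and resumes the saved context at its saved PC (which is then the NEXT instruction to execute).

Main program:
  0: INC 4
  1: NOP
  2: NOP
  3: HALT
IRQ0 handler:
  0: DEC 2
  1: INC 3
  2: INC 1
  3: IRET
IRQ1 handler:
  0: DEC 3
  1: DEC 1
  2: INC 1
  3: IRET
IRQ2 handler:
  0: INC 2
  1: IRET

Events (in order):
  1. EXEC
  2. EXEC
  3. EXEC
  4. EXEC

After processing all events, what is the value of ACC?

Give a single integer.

Event 1 (EXEC): [MAIN] PC=0: INC 4 -> ACC=4
Event 2 (EXEC): [MAIN] PC=1: NOP
Event 3 (EXEC): [MAIN] PC=2: NOP
Event 4 (EXEC): [MAIN] PC=3: HALT

Answer: 4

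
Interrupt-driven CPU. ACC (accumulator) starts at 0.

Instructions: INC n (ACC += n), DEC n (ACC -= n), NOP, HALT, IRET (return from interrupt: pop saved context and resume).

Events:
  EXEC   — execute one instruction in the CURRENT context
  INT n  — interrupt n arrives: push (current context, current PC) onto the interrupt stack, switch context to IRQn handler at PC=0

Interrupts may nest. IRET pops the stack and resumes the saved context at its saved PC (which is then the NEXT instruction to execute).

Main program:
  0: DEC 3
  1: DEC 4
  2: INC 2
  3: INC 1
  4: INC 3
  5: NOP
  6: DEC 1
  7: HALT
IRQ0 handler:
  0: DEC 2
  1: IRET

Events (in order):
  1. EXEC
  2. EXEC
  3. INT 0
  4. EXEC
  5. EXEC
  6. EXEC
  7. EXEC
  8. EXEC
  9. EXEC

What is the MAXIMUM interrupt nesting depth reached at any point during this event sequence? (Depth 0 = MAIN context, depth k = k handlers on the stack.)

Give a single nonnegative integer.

Answer: 1

Derivation:
Event 1 (EXEC): [MAIN] PC=0: DEC 3 -> ACC=-3 [depth=0]
Event 2 (EXEC): [MAIN] PC=1: DEC 4 -> ACC=-7 [depth=0]
Event 3 (INT 0): INT 0 arrives: push (MAIN, PC=2), enter IRQ0 at PC=0 (depth now 1) [depth=1]
Event 4 (EXEC): [IRQ0] PC=0: DEC 2 -> ACC=-9 [depth=1]
Event 5 (EXEC): [IRQ0] PC=1: IRET -> resume MAIN at PC=2 (depth now 0) [depth=0]
Event 6 (EXEC): [MAIN] PC=2: INC 2 -> ACC=-7 [depth=0]
Event 7 (EXEC): [MAIN] PC=3: INC 1 -> ACC=-6 [depth=0]
Event 8 (EXEC): [MAIN] PC=4: INC 3 -> ACC=-3 [depth=0]
Event 9 (EXEC): [MAIN] PC=5: NOP [depth=0]
Max depth observed: 1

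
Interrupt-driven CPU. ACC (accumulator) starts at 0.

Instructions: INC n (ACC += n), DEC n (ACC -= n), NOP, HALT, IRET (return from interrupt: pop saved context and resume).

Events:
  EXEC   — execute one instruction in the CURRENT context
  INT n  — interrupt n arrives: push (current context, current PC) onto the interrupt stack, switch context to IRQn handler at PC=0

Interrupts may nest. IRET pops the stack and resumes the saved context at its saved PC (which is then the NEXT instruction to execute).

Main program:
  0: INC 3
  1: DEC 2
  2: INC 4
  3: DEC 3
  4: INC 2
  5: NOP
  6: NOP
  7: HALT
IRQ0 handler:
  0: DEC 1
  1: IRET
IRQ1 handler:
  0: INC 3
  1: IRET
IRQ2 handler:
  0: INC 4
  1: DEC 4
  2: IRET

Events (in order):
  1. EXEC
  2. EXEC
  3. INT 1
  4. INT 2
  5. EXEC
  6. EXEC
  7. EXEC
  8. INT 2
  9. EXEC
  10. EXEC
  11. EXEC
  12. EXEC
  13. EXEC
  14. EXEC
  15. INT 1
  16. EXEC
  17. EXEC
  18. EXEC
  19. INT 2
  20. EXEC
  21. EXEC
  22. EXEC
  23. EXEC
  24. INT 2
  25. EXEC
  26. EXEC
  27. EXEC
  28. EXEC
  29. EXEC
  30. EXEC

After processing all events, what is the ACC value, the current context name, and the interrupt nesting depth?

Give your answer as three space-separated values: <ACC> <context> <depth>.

Answer: 10 MAIN 0

Derivation:
Event 1 (EXEC): [MAIN] PC=0: INC 3 -> ACC=3
Event 2 (EXEC): [MAIN] PC=1: DEC 2 -> ACC=1
Event 3 (INT 1): INT 1 arrives: push (MAIN, PC=2), enter IRQ1 at PC=0 (depth now 1)
Event 4 (INT 2): INT 2 arrives: push (IRQ1, PC=0), enter IRQ2 at PC=0 (depth now 2)
Event 5 (EXEC): [IRQ2] PC=0: INC 4 -> ACC=5
Event 6 (EXEC): [IRQ2] PC=1: DEC 4 -> ACC=1
Event 7 (EXEC): [IRQ2] PC=2: IRET -> resume IRQ1 at PC=0 (depth now 1)
Event 8 (INT 2): INT 2 arrives: push (IRQ1, PC=0), enter IRQ2 at PC=0 (depth now 2)
Event 9 (EXEC): [IRQ2] PC=0: INC 4 -> ACC=5
Event 10 (EXEC): [IRQ2] PC=1: DEC 4 -> ACC=1
Event 11 (EXEC): [IRQ2] PC=2: IRET -> resume IRQ1 at PC=0 (depth now 1)
Event 12 (EXEC): [IRQ1] PC=0: INC 3 -> ACC=4
Event 13 (EXEC): [IRQ1] PC=1: IRET -> resume MAIN at PC=2 (depth now 0)
Event 14 (EXEC): [MAIN] PC=2: INC 4 -> ACC=8
Event 15 (INT 1): INT 1 arrives: push (MAIN, PC=3), enter IRQ1 at PC=0 (depth now 1)
Event 16 (EXEC): [IRQ1] PC=0: INC 3 -> ACC=11
Event 17 (EXEC): [IRQ1] PC=1: IRET -> resume MAIN at PC=3 (depth now 0)
Event 18 (EXEC): [MAIN] PC=3: DEC 3 -> ACC=8
Event 19 (INT 2): INT 2 arrives: push (MAIN, PC=4), enter IRQ2 at PC=0 (depth now 1)
Event 20 (EXEC): [IRQ2] PC=0: INC 4 -> ACC=12
Event 21 (EXEC): [IRQ2] PC=1: DEC 4 -> ACC=8
Event 22 (EXEC): [IRQ2] PC=2: IRET -> resume MAIN at PC=4 (depth now 0)
Event 23 (EXEC): [MAIN] PC=4: INC 2 -> ACC=10
Event 24 (INT 2): INT 2 arrives: push (MAIN, PC=5), enter IRQ2 at PC=0 (depth now 1)
Event 25 (EXEC): [IRQ2] PC=0: INC 4 -> ACC=14
Event 26 (EXEC): [IRQ2] PC=1: DEC 4 -> ACC=10
Event 27 (EXEC): [IRQ2] PC=2: IRET -> resume MAIN at PC=5 (depth now 0)
Event 28 (EXEC): [MAIN] PC=5: NOP
Event 29 (EXEC): [MAIN] PC=6: NOP
Event 30 (EXEC): [MAIN] PC=7: HALT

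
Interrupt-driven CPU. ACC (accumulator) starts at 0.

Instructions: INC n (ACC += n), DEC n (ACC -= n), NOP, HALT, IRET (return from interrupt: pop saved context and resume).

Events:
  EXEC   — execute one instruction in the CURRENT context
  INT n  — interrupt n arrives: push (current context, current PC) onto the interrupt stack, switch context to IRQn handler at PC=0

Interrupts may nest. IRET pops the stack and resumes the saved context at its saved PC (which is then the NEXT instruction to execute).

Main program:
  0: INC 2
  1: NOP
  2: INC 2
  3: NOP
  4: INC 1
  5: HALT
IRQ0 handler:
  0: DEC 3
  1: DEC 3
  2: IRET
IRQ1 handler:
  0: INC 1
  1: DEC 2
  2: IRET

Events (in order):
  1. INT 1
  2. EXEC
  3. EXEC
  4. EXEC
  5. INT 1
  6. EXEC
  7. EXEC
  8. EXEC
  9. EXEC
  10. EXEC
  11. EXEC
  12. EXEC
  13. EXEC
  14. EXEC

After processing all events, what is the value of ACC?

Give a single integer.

Event 1 (INT 1): INT 1 arrives: push (MAIN, PC=0), enter IRQ1 at PC=0 (depth now 1)
Event 2 (EXEC): [IRQ1] PC=0: INC 1 -> ACC=1
Event 3 (EXEC): [IRQ1] PC=1: DEC 2 -> ACC=-1
Event 4 (EXEC): [IRQ1] PC=2: IRET -> resume MAIN at PC=0 (depth now 0)
Event 5 (INT 1): INT 1 arrives: push (MAIN, PC=0), enter IRQ1 at PC=0 (depth now 1)
Event 6 (EXEC): [IRQ1] PC=0: INC 1 -> ACC=0
Event 7 (EXEC): [IRQ1] PC=1: DEC 2 -> ACC=-2
Event 8 (EXEC): [IRQ1] PC=2: IRET -> resume MAIN at PC=0 (depth now 0)
Event 9 (EXEC): [MAIN] PC=0: INC 2 -> ACC=0
Event 10 (EXEC): [MAIN] PC=1: NOP
Event 11 (EXEC): [MAIN] PC=2: INC 2 -> ACC=2
Event 12 (EXEC): [MAIN] PC=3: NOP
Event 13 (EXEC): [MAIN] PC=4: INC 1 -> ACC=3
Event 14 (EXEC): [MAIN] PC=5: HALT

Answer: 3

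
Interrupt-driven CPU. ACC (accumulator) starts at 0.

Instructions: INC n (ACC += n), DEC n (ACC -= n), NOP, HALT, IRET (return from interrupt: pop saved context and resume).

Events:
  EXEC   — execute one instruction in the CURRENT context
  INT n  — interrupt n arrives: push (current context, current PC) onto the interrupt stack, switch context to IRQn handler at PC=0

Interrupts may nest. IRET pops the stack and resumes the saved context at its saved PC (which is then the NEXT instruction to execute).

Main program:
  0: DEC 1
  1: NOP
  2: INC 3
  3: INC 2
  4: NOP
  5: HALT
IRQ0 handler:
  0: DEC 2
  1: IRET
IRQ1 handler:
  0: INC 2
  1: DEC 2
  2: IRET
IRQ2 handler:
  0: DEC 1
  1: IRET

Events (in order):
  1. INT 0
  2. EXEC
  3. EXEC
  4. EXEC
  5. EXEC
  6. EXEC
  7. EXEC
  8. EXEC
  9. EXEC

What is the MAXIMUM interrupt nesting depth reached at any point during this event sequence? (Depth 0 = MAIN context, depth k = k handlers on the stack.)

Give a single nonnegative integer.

Event 1 (INT 0): INT 0 arrives: push (MAIN, PC=0), enter IRQ0 at PC=0 (depth now 1) [depth=1]
Event 2 (EXEC): [IRQ0] PC=0: DEC 2 -> ACC=-2 [depth=1]
Event 3 (EXEC): [IRQ0] PC=1: IRET -> resume MAIN at PC=0 (depth now 0) [depth=0]
Event 4 (EXEC): [MAIN] PC=0: DEC 1 -> ACC=-3 [depth=0]
Event 5 (EXEC): [MAIN] PC=1: NOP [depth=0]
Event 6 (EXEC): [MAIN] PC=2: INC 3 -> ACC=0 [depth=0]
Event 7 (EXEC): [MAIN] PC=3: INC 2 -> ACC=2 [depth=0]
Event 8 (EXEC): [MAIN] PC=4: NOP [depth=0]
Event 9 (EXEC): [MAIN] PC=5: HALT [depth=0]
Max depth observed: 1

Answer: 1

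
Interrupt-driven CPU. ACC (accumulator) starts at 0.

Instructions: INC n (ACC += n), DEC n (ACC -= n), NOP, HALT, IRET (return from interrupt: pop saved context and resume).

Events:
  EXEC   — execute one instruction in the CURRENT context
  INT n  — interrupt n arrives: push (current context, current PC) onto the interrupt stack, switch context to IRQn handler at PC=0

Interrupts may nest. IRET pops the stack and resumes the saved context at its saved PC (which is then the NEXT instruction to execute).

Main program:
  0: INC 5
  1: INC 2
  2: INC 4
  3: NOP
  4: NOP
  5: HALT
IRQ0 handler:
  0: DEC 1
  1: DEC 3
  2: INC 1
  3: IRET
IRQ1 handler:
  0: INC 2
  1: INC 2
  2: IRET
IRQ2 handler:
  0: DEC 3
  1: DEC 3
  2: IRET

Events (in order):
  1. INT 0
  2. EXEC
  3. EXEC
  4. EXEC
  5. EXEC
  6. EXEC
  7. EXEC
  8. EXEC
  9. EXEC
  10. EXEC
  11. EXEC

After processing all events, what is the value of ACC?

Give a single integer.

Answer: 8

Derivation:
Event 1 (INT 0): INT 0 arrives: push (MAIN, PC=0), enter IRQ0 at PC=0 (depth now 1)
Event 2 (EXEC): [IRQ0] PC=0: DEC 1 -> ACC=-1
Event 3 (EXEC): [IRQ0] PC=1: DEC 3 -> ACC=-4
Event 4 (EXEC): [IRQ0] PC=2: INC 1 -> ACC=-3
Event 5 (EXEC): [IRQ0] PC=3: IRET -> resume MAIN at PC=0 (depth now 0)
Event 6 (EXEC): [MAIN] PC=0: INC 5 -> ACC=2
Event 7 (EXEC): [MAIN] PC=1: INC 2 -> ACC=4
Event 8 (EXEC): [MAIN] PC=2: INC 4 -> ACC=8
Event 9 (EXEC): [MAIN] PC=3: NOP
Event 10 (EXEC): [MAIN] PC=4: NOP
Event 11 (EXEC): [MAIN] PC=5: HALT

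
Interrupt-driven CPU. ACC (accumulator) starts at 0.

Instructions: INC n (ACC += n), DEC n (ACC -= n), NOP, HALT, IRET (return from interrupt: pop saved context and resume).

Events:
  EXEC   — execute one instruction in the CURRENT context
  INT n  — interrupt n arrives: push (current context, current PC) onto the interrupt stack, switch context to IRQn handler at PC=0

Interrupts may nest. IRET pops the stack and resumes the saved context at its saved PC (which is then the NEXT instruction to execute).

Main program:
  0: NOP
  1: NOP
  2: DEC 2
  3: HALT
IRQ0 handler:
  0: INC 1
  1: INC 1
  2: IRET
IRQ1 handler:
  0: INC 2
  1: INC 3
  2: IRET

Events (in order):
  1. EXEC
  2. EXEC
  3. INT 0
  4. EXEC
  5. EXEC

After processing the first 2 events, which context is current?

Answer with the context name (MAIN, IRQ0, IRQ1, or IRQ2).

Event 1 (EXEC): [MAIN] PC=0: NOP
Event 2 (EXEC): [MAIN] PC=1: NOP

Answer: MAIN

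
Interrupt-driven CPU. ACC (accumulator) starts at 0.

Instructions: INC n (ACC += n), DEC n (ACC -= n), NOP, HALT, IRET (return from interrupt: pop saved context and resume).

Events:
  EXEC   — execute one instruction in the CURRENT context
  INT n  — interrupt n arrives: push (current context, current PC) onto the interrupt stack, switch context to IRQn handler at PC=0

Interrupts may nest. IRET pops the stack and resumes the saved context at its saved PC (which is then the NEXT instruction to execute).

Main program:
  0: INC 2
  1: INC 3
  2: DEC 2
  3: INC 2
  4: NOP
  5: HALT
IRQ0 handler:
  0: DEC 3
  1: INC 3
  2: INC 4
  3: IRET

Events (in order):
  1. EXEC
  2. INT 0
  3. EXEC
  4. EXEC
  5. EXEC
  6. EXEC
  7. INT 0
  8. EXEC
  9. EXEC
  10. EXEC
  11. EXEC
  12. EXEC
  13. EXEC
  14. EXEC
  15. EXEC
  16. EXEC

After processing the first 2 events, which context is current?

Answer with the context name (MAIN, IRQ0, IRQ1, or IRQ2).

Answer: IRQ0

Derivation:
Event 1 (EXEC): [MAIN] PC=0: INC 2 -> ACC=2
Event 2 (INT 0): INT 0 arrives: push (MAIN, PC=1), enter IRQ0 at PC=0 (depth now 1)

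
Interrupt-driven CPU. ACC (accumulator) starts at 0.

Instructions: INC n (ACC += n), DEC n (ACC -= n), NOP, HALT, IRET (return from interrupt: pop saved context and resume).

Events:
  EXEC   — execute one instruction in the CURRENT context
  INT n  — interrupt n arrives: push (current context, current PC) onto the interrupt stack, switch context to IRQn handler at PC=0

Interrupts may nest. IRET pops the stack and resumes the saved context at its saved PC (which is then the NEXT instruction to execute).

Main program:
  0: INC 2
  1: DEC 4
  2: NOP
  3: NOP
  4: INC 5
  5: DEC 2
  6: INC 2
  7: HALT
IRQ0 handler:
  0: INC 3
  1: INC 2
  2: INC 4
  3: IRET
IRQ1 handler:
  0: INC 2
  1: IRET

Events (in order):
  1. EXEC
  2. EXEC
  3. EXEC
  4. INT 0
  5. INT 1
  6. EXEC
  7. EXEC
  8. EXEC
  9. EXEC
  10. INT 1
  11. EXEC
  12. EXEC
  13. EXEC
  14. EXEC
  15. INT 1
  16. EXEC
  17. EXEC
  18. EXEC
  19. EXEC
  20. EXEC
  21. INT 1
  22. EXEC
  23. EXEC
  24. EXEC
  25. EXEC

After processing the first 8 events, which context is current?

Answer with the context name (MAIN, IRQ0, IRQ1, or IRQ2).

Answer: IRQ0

Derivation:
Event 1 (EXEC): [MAIN] PC=0: INC 2 -> ACC=2
Event 2 (EXEC): [MAIN] PC=1: DEC 4 -> ACC=-2
Event 3 (EXEC): [MAIN] PC=2: NOP
Event 4 (INT 0): INT 0 arrives: push (MAIN, PC=3), enter IRQ0 at PC=0 (depth now 1)
Event 5 (INT 1): INT 1 arrives: push (IRQ0, PC=0), enter IRQ1 at PC=0 (depth now 2)
Event 6 (EXEC): [IRQ1] PC=0: INC 2 -> ACC=0
Event 7 (EXEC): [IRQ1] PC=1: IRET -> resume IRQ0 at PC=0 (depth now 1)
Event 8 (EXEC): [IRQ0] PC=0: INC 3 -> ACC=3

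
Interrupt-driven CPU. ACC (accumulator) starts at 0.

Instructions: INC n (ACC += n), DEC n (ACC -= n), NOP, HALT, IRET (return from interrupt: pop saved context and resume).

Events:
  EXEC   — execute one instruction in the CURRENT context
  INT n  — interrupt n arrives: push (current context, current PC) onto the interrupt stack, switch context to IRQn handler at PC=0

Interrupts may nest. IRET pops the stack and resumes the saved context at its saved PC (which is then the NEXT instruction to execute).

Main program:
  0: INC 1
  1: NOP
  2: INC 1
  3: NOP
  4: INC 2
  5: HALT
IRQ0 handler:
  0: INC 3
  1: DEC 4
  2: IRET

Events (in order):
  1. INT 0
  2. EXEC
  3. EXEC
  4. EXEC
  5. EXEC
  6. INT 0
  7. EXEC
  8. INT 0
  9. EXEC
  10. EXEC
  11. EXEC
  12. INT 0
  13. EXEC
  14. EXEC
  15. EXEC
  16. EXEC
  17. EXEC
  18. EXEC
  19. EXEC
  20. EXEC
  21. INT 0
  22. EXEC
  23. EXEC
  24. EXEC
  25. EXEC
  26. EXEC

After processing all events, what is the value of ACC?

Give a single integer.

Event 1 (INT 0): INT 0 arrives: push (MAIN, PC=0), enter IRQ0 at PC=0 (depth now 1)
Event 2 (EXEC): [IRQ0] PC=0: INC 3 -> ACC=3
Event 3 (EXEC): [IRQ0] PC=1: DEC 4 -> ACC=-1
Event 4 (EXEC): [IRQ0] PC=2: IRET -> resume MAIN at PC=0 (depth now 0)
Event 5 (EXEC): [MAIN] PC=0: INC 1 -> ACC=0
Event 6 (INT 0): INT 0 arrives: push (MAIN, PC=1), enter IRQ0 at PC=0 (depth now 1)
Event 7 (EXEC): [IRQ0] PC=0: INC 3 -> ACC=3
Event 8 (INT 0): INT 0 arrives: push (IRQ0, PC=1), enter IRQ0 at PC=0 (depth now 2)
Event 9 (EXEC): [IRQ0] PC=0: INC 3 -> ACC=6
Event 10 (EXEC): [IRQ0] PC=1: DEC 4 -> ACC=2
Event 11 (EXEC): [IRQ0] PC=2: IRET -> resume IRQ0 at PC=1 (depth now 1)
Event 12 (INT 0): INT 0 arrives: push (IRQ0, PC=1), enter IRQ0 at PC=0 (depth now 2)
Event 13 (EXEC): [IRQ0] PC=0: INC 3 -> ACC=5
Event 14 (EXEC): [IRQ0] PC=1: DEC 4 -> ACC=1
Event 15 (EXEC): [IRQ0] PC=2: IRET -> resume IRQ0 at PC=1 (depth now 1)
Event 16 (EXEC): [IRQ0] PC=1: DEC 4 -> ACC=-3
Event 17 (EXEC): [IRQ0] PC=2: IRET -> resume MAIN at PC=1 (depth now 0)
Event 18 (EXEC): [MAIN] PC=1: NOP
Event 19 (EXEC): [MAIN] PC=2: INC 1 -> ACC=-2
Event 20 (EXEC): [MAIN] PC=3: NOP
Event 21 (INT 0): INT 0 arrives: push (MAIN, PC=4), enter IRQ0 at PC=0 (depth now 1)
Event 22 (EXEC): [IRQ0] PC=0: INC 3 -> ACC=1
Event 23 (EXEC): [IRQ0] PC=1: DEC 4 -> ACC=-3
Event 24 (EXEC): [IRQ0] PC=2: IRET -> resume MAIN at PC=4 (depth now 0)
Event 25 (EXEC): [MAIN] PC=4: INC 2 -> ACC=-1
Event 26 (EXEC): [MAIN] PC=5: HALT

Answer: -1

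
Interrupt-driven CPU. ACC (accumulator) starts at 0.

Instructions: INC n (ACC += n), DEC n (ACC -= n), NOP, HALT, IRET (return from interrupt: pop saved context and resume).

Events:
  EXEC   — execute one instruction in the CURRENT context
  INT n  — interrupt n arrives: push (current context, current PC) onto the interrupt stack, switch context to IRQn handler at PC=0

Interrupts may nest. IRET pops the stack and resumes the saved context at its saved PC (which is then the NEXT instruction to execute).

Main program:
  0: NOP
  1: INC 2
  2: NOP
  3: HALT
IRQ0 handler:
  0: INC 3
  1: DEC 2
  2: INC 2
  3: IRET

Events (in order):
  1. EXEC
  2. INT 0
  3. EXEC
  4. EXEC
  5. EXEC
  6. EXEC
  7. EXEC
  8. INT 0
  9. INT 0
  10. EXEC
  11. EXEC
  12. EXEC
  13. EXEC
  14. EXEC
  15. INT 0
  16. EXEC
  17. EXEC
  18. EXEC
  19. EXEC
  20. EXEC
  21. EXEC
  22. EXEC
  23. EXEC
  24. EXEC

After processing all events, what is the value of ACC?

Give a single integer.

Event 1 (EXEC): [MAIN] PC=0: NOP
Event 2 (INT 0): INT 0 arrives: push (MAIN, PC=1), enter IRQ0 at PC=0 (depth now 1)
Event 3 (EXEC): [IRQ0] PC=0: INC 3 -> ACC=3
Event 4 (EXEC): [IRQ0] PC=1: DEC 2 -> ACC=1
Event 5 (EXEC): [IRQ0] PC=2: INC 2 -> ACC=3
Event 6 (EXEC): [IRQ0] PC=3: IRET -> resume MAIN at PC=1 (depth now 0)
Event 7 (EXEC): [MAIN] PC=1: INC 2 -> ACC=5
Event 8 (INT 0): INT 0 arrives: push (MAIN, PC=2), enter IRQ0 at PC=0 (depth now 1)
Event 9 (INT 0): INT 0 arrives: push (IRQ0, PC=0), enter IRQ0 at PC=0 (depth now 2)
Event 10 (EXEC): [IRQ0] PC=0: INC 3 -> ACC=8
Event 11 (EXEC): [IRQ0] PC=1: DEC 2 -> ACC=6
Event 12 (EXEC): [IRQ0] PC=2: INC 2 -> ACC=8
Event 13 (EXEC): [IRQ0] PC=3: IRET -> resume IRQ0 at PC=0 (depth now 1)
Event 14 (EXEC): [IRQ0] PC=0: INC 3 -> ACC=11
Event 15 (INT 0): INT 0 arrives: push (IRQ0, PC=1), enter IRQ0 at PC=0 (depth now 2)
Event 16 (EXEC): [IRQ0] PC=0: INC 3 -> ACC=14
Event 17 (EXEC): [IRQ0] PC=1: DEC 2 -> ACC=12
Event 18 (EXEC): [IRQ0] PC=2: INC 2 -> ACC=14
Event 19 (EXEC): [IRQ0] PC=3: IRET -> resume IRQ0 at PC=1 (depth now 1)
Event 20 (EXEC): [IRQ0] PC=1: DEC 2 -> ACC=12
Event 21 (EXEC): [IRQ0] PC=2: INC 2 -> ACC=14
Event 22 (EXEC): [IRQ0] PC=3: IRET -> resume MAIN at PC=2 (depth now 0)
Event 23 (EXEC): [MAIN] PC=2: NOP
Event 24 (EXEC): [MAIN] PC=3: HALT

Answer: 14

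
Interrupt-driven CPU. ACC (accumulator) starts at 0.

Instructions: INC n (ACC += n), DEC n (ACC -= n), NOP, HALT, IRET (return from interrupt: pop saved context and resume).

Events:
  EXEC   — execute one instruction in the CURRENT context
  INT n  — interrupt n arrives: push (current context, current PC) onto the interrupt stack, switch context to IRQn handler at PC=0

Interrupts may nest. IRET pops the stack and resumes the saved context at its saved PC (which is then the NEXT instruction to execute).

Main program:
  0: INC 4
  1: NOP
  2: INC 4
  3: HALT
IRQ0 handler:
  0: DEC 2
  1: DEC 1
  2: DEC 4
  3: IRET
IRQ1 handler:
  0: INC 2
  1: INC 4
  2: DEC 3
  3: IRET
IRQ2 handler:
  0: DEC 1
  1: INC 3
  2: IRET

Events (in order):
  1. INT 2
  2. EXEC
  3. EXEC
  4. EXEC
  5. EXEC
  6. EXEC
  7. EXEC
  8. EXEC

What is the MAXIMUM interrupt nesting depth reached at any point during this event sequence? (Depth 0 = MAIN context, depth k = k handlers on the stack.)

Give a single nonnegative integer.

Event 1 (INT 2): INT 2 arrives: push (MAIN, PC=0), enter IRQ2 at PC=0 (depth now 1) [depth=1]
Event 2 (EXEC): [IRQ2] PC=0: DEC 1 -> ACC=-1 [depth=1]
Event 3 (EXEC): [IRQ2] PC=1: INC 3 -> ACC=2 [depth=1]
Event 4 (EXEC): [IRQ2] PC=2: IRET -> resume MAIN at PC=0 (depth now 0) [depth=0]
Event 5 (EXEC): [MAIN] PC=0: INC 4 -> ACC=6 [depth=0]
Event 6 (EXEC): [MAIN] PC=1: NOP [depth=0]
Event 7 (EXEC): [MAIN] PC=2: INC 4 -> ACC=10 [depth=0]
Event 8 (EXEC): [MAIN] PC=3: HALT [depth=0]
Max depth observed: 1

Answer: 1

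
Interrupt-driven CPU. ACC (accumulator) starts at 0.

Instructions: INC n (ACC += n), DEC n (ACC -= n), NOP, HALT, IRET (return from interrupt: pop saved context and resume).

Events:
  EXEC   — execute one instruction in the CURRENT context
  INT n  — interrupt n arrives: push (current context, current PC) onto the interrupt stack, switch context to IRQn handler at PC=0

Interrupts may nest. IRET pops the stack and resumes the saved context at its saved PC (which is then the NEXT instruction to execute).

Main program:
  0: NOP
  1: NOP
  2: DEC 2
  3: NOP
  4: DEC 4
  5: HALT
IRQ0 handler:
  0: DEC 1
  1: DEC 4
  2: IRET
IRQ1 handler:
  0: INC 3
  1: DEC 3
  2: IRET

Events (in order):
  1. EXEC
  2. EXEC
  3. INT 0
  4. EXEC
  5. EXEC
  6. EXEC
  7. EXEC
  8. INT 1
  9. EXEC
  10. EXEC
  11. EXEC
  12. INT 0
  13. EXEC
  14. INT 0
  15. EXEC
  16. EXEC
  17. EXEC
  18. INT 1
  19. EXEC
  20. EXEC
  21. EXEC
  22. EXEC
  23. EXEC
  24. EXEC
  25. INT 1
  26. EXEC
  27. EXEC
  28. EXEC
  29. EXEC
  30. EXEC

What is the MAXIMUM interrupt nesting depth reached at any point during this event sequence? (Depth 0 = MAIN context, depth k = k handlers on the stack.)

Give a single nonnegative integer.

Event 1 (EXEC): [MAIN] PC=0: NOP [depth=0]
Event 2 (EXEC): [MAIN] PC=1: NOP [depth=0]
Event 3 (INT 0): INT 0 arrives: push (MAIN, PC=2), enter IRQ0 at PC=0 (depth now 1) [depth=1]
Event 4 (EXEC): [IRQ0] PC=0: DEC 1 -> ACC=-1 [depth=1]
Event 5 (EXEC): [IRQ0] PC=1: DEC 4 -> ACC=-5 [depth=1]
Event 6 (EXEC): [IRQ0] PC=2: IRET -> resume MAIN at PC=2 (depth now 0) [depth=0]
Event 7 (EXEC): [MAIN] PC=2: DEC 2 -> ACC=-7 [depth=0]
Event 8 (INT 1): INT 1 arrives: push (MAIN, PC=3), enter IRQ1 at PC=0 (depth now 1) [depth=1]
Event 9 (EXEC): [IRQ1] PC=0: INC 3 -> ACC=-4 [depth=1]
Event 10 (EXEC): [IRQ1] PC=1: DEC 3 -> ACC=-7 [depth=1]
Event 11 (EXEC): [IRQ1] PC=2: IRET -> resume MAIN at PC=3 (depth now 0) [depth=0]
Event 12 (INT 0): INT 0 arrives: push (MAIN, PC=3), enter IRQ0 at PC=0 (depth now 1) [depth=1]
Event 13 (EXEC): [IRQ0] PC=0: DEC 1 -> ACC=-8 [depth=1]
Event 14 (INT 0): INT 0 arrives: push (IRQ0, PC=1), enter IRQ0 at PC=0 (depth now 2) [depth=2]
Event 15 (EXEC): [IRQ0] PC=0: DEC 1 -> ACC=-9 [depth=2]
Event 16 (EXEC): [IRQ0] PC=1: DEC 4 -> ACC=-13 [depth=2]
Event 17 (EXEC): [IRQ0] PC=2: IRET -> resume IRQ0 at PC=1 (depth now 1) [depth=1]
Event 18 (INT 1): INT 1 arrives: push (IRQ0, PC=1), enter IRQ1 at PC=0 (depth now 2) [depth=2]
Event 19 (EXEC): [IRQ1] PC=0: INC 3 -> ACC=-10 [depth=2]
Event 20 (EXEC): [IRQ1] PC=1: DEC 3 -> ACC=-13 [depth=2]
Event 21 (EXEC): [IRQ1] PC=2: IRET -> resume IRQ0 at PC=1 (depth now 1) [depth=1]
Event 22 (EXEC): [IRQ0] PC=1: DEC 4 -> ACC=-17 [depth=1]
Event 23 (EXEC): [IRQ0] PC=2: IRET -> resume MAIN at PC=3 (depth now 0) [depth=0]
Event 24 (EXEC): [MAIN] PC=3: NOP [depth=0]
Event 25 (INT 1): INT 1 arrives: push (MAIN, PC=4), enter IRQ1 at PC=0 (depth now 1) [depth=1]
Event 26 (EXEC): [IRQ1] PC=0: INC 3 -> ACC=-14 [depth=1]
Event 27 (EXEC): [IRQ1] PC=1: DEC 3 -> ACC=-17 [depth=1]
Event 28 (EXEC): [IRQ1] PC=2: IRET -> resume MAIN at PC=4 (depth now 0) [depth=0]
Event 29 (EXEC): [MAIN] PC=4: DEC 4 -> ACC=-21 [depth=0]
Event 30 (EXEC): [MAIN] PC=5: HALT [depth=0]
Max depth observed: 2

Answer: 2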